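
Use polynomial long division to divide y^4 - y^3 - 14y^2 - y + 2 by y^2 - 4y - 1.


(y^4 - y^3 - 14y^2 - y + 2) / (y^2 - 4y - 1)
Step 1: y^2 * (y^2 - 4y - 1) = y^4 - 4y^3 - y^2; subtract.
Step 2: 3y * (y^2 - 4y - 1) = 3y^3 - 12y^2 - 3y; subtract.
Step 3: -1 * (y^2 - 4y - 1) = -y^2 + 4y + 1; subtract.
Quotient: y^2 + 3y - 1, Remainder: -2y + 1


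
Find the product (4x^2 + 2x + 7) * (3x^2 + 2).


Distribute each term of the first polynomial:
  (4x^2)(3x^2 + 2) = 12x^4 + 8x^2
  (2x)(3x^2 + 2) = 6x^3 + 4x
  (7)(3x^2 + 2) = 21x^2 + 14
Sum: 12x^4 + 6x^3 + 29x^2 + 4x + 14


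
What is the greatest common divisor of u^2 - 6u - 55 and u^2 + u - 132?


Factor each:
  u^2 - 6u - 55 = (u - 11)(u + 5)
  u^2 + u - 132 = (u - 11)(u + 12)
Common monic factor: u - 11


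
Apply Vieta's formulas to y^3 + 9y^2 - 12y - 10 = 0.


Monic cubic y^3+by^2+cy+d=0: sum=-b, pairwise sum=c, product=-d.
b=9, c=-12, d=-10
r1+r2+r3 = -9
r1r2+r1r3+r2r3 = -12
r1r2r3 = 10


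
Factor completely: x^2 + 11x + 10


Roots satisfy r1 + r2 = -b/a = -11 and r1*r2 = c/a = 10.
So r1 = -1, r2 = -10.
x^2 + 11x + 10 = (x - r1)(x - r2) = (x + 1)(x + 10)


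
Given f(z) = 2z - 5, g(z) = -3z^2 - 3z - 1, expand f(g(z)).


Substitute g(z) into f:
f(g(z)) = 2*(-3z^2 - 3z - 1) + (-5)
Expand and combine: -6z^2 - 6z - 7


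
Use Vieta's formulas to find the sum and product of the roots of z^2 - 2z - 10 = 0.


For az^2+bz+c=0: sum = -b/a, product = c/a.
a=1, b=-2, c=-10
Sum = -(-2)/1 = 2
Product = (-10)/1 = -10


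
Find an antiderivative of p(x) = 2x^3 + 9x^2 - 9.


Reverse power rule on each term:
  ∫ 2x^3 dx = (1/2)x^4
  ∫ 9x^2 dx = 3x^3
  ∫ -9 dx = -9x
F(x) = (1/2)x^4 + 3x^3 - 9x + C


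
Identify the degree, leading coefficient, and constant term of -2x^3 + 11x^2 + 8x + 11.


Highest power of x is 3, with coefficient -2. Constant term is 11.
Degree = 3, leading coefficient = -2, constant term = 11


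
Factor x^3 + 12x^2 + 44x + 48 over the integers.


Try integer roots (divisors of 48). x=-2: p(-2)=0.
Divide out (x + 2): quotient is x^2 + 10x + 24.
Factor the quadratic: (x + 6)(x + 4)
Result: (x + 2)(x + 6)(x + 4)


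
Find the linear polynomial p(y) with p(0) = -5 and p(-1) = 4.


p(y) = my + b. Using p(0)=-5, p(-1)=4:
m = (-5 - 4)/(0 + 1) = -9/1 = -9
b = -5 - m*(0) = -5 = -5
p(y) = -9y - 5


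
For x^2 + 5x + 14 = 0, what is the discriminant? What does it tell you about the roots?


D = b^2 - 4ac = (5)^2 - 4(1)(14) = 25 - 56 = -31
Since D < 0: two complex conjugate roots (no real roots)


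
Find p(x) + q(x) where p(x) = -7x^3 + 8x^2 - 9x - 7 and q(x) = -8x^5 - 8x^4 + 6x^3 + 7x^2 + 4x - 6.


Align terms by degree and add:
  -7x^3 + 8x^2 - 9x - 7
  -8x^5 - 8x^4 + 6x^3 + 7x^2 + 4x - 6
= -8x^5 - 8x^4 - x^3 + 15x^2 - 5x - 13


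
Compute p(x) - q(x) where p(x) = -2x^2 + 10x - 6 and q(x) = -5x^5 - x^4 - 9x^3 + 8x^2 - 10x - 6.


Distribute the minus sign:
  (-2x^2 + 10x - 6)
- (-5x^5 - x^4 - 9x^3 + 8x^2 - 10x - 6)
Negate second polynomial: 5x^5 + x^4 + 9x^3 - 8x^2 + 10x + 6
Add: 5x^5 + x^4 + 9x^3 - 10x^2 + 20x


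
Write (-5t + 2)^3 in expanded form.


Expand (-5t + 2)^3 by repeated multiplication:
  (-5t + 2)^2 = 25t^2 - 20t + 4
= -125t^3 + 150t^2 - 60t + 8


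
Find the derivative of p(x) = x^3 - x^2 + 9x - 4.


Apply the power rule term by term:
  d/dx(x^3) = 3x^2
  d/dx(-x^2) = -2x
  d/dx(9x) = 9
  d/dx(-4) = 0
p'(x) = 3x^2 - 2x + 9


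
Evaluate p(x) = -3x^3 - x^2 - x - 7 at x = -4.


Using direct substitution:
  -3 * (-4)^3 = 192
  -1 * (-4)^2 = -16
  -1 * (-4)^1 = 4
  constant: -7
Sum = 192 - 16 + 4 - 7 = 173


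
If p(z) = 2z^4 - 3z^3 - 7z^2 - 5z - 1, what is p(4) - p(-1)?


p(4) = 187
p(-1) = 2
p(4) - p(-1) = 187 - 2 = 185


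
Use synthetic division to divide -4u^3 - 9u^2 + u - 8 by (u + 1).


Synthetic division with c = -1. Coefficients: -4, -9, 1, -8
Bring down -4.
  -4 * -1 = 4; 4 - 9 = -5
  -5 * -1 = 5; 5 + 1 = 6
  6 * -1 = -6; -6 - 8 = -14
Quotient: -4u^2 - 5u + 6, Remainder: -14


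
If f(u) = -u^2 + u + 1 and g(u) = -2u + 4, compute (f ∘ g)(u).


Substitute g(u) into f:
f(g(u)) = -1*(-2u + 4)^2 + 1*(-2u + 4) + 1
(-2u + 4)^2 = 4u^2 - 16u + 16
Expand and combine: -4u^2 + 14u - 11


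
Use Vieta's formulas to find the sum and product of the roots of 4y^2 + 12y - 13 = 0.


For ay^2+by+c=0: sum = -b/a, product = c/a.
a=4, b=12, c=-13
Sum = -(12)/4 = -3
Product = (-13)/4 = -13/4


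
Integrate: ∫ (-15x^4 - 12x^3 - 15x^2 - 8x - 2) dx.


Reverse power rule on each term:
  ∫ -15x^4 dx = -3x^5
  ∫ -12x^3 dx = -3x^4
  ∫ -15x^2 dx = -5x^3
  ∫ -8x dx = -4x^2
  ∫ -2 dx = -2x
F(x) = -3x^5 - 3x^4 - 5x^3 - 4x^2 - 2x + C


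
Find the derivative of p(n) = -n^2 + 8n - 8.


Apply the power rule term by term:
  d/dn(-n^2) = -2n
  d/dn(8n) = 8
  d/dn(-8) = 0
p'(n) = -2n + 8


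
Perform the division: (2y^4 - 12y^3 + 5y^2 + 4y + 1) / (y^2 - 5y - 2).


(2y^4 - 12y^3 + 5y^2 + 4y + 1) / (y^2 - 5y - 2)
Step 1: 2y^2 * (y^2 - 5y - 2) = 2y^4 - 10y^3 - 4y^2; subtract.
Step 2: -2y * (y^2 - 5y - 2) = -2y^3 + 10y^2 + 4y; subtract.
Step 3: -1 * (y^2 - 5y - 2) = -y^2 + 5y + 2; subtract.
Quotient: 2y^2 - 2y - 1, Remainder: -5y - 1


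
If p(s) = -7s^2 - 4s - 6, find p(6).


Using direct substitution:
  -7 * (6)^2 = -252
  -4 * (6)^1 = -24
  constant: -6
Sum = -252 - 24 - 6 = -282


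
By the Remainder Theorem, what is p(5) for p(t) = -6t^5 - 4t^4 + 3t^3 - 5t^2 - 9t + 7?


By the Remainder Theorem, the remainder equals p(5):
  -6*(5)^5 = -18750
  -4*(5)^4 = -2500
  3*(5)^3 = 375
  -5*(5)^2 = -125
  -9*(5)^1 = -45
  constant: 7
Sum: -18750 - 2500 + 375 - 125 - 45 + 7 = -21038


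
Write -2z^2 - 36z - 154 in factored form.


Roots satisfy r1 + r2 = -b/a = -18 and r1*r2 = c/a = 77.
So r1 = -11, r2 = -7.
-2z^2 - 36z - 154 = -2(z - r1)(z - r2) = -2(z + 11)(z + 7)


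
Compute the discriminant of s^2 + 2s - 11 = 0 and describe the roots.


D = b^2 - 4ac = (2)^2 - 4(1)(-11) = 4 + 44 = 48
Since D > 0: two distinct irrational roots


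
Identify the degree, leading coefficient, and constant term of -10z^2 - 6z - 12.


Highest power of z is 2, with coefficient -10. Constant term is -12.
Degree = 2, leading coefficient = -10, constant term = -12


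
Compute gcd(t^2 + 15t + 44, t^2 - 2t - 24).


Factor each:
  t^2 + 15t + 44 = (t + 4)(t + 11)
  t^2 - 2t - 24 = (t + 4)(t - 6)
Common monic factor: t + 4


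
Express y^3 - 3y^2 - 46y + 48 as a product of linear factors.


Try integer roots (divisors of 48). y=8: p(8)=0.
Divide out (y - 8): quotient is y^2 + 5y - 6.
Factor the quadratic: (y - 1)(y + 6)
Result: (y - 8)(y - 1)(y + 6)


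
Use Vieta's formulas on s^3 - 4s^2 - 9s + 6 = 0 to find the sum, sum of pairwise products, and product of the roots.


Monic cubic s^3+bs^2+cs+d=0: sum=-b, pairwise sum=c, product=-d.
b=-4, c=-9, d=6
r1+r2+r3 = 4
r1r2+r1r3+r2r3 = -9
r1r2r3 = -6


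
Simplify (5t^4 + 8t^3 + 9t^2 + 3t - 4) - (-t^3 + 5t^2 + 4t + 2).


Distribute the minus sign:
  (5t^4 + 8t^3 + 9t^2 + 3t - 4)
- (-t^3 + 5t^2 + 4t + 2)
Negate second polynomial: t^3 - 5t^2 - 4t - 2
Add: 5t^4 + 9t^3 + 4t^2 - t - 6


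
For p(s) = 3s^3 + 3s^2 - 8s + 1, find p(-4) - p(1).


p(-4) = -111
p(1) = -1
p(-4) - p(1) = -111 + 1 = -110


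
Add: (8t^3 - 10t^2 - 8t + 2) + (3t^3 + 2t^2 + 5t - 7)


Align terms by degree and add:
  8t^3 - 10t^2 - 8t + 2
+ 3t^3 + 2t^2 + 5t - 7
= 11t^3 - 8t^2 - 3t - 5


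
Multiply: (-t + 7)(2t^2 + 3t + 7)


Distribute each term of the first polynomial:
  (-t)(2t^2 + 3t + 7) = -2t^3 - 3t^2 - 7t
  (7)(2t^2 + 3t + 7) = 14t^2 + 21t + 49
Sum: -2t^3 + 11t^2 + 14t + 49


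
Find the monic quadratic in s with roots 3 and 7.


p(s) = (s - 3)(s - 7)
Expand: s^2 - 10s + 21


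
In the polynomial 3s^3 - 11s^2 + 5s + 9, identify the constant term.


Read off the constant term: 9


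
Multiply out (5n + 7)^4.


Expand (5n + 7)^4 by repeated multiplication:
  (5n + 7)^2 = 25n^2 + 70n + 49
  (5n + 7)^3 = 125n^3 + 525n^2 + 735n + 343
= 625n^4 + 3500n^3 + 7350n^2 + 6860n + 2401


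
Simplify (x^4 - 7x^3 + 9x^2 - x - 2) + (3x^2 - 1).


Align terms by degree and add:
  x^4 - 7x^3 + 9x^2 - x - 2
+ 3x^2 - 1
= x^4 - 7x^3 + 12x^2 - x - 3


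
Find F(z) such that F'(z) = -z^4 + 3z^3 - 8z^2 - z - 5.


Reverse power rule on each term:
  ∫ -z^4 dz = -(1/5)z^5
  ∫ 3z^3 dz = (3/4)z^4
  ∫ -8z^2 dz = -(8/3)z^3
  ∫ -z dz = -(1/2)z^2
  ∫ -5 dz = -5z
F(z) = -(1/5)z^5 + (3/4)z^4 - (8/3)z^3 - (1/2)z^2 - 5z + C


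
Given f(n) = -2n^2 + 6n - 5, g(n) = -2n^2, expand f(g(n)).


Substitute g(n) into f:
f(g(n)) = -2*(-2n^2)^2 + 6*(-2n^2) + (-5)
(-2n^2)^2 = 4n^4
Expand and combine: -8n^4 - 12n^2 - 5


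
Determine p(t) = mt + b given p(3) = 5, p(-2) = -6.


p(t) = mt + b. Using p(3)=5, p(-2)=-6:
m = (5 + 6)/(3 + 2) = 11/5 = 11/5
b = 5 - m*(3) = 5 - 33/5 = -8/5
p(t) = (11/5)t - (8/5)


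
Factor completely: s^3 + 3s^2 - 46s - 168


Try integer roots (divisors of -168). s=-4: p(-4)=0.
Divide out (s + 4): quotient is s^2 - s - 42.
Factor the quadratic: (s - 7)(s + 6)
Result: (s + 4)(s - 7)(s + 6)


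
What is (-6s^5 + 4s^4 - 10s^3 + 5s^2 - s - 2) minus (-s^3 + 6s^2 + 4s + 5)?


Distribute the minus sign:
  (-6s^5 + 4s^4 - 10s^3 + 5s^2 - s - 2)
- (-s^3 + 6s^2 + 4s + 5)
Negate second polynomial: s^3 - 6s^2 - 4s - 5
Add: -6s^5 + 4s^4 - 9s^3 - s^2 - 5s - 7


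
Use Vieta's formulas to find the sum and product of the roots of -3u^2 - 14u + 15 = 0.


For au^2+bu+c=0: sum = -b/a, product = c/a.
a=-3, b=-14, c=15
Sum = -(-14)/-3 = -14/3
Product = (15)/-3 = -5


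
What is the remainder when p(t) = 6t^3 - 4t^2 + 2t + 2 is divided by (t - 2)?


By the Remainder Theorem, the remainder equals p(2):
  6*(2)^3 = 48
  -4*(2)^2 = -16
  2*(2)^1 = 4
  constant: 2
Sum: 48 - 16 + 4 + 2 = 38


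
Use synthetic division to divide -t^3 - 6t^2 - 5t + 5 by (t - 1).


Synthetic division with c = 1. Coefficients: -1, -6, -5, 5
Bring down -1.
  -1 * 1 = -1; -1 - 6 = -7
  -7 * 1 = -7; -7 - 5 = -12
  -12 * 1 = -12; -12 + 5 = -7
Quotient: -t^2 - 7t - 12, Remainder: -7


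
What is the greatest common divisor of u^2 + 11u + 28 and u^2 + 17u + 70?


Factor each:
  u^2 + 11u + 28 = (u + 7)(u + 4)
  u^2 + 17u + 70 = (u + 7)(u + 10)
Common monic factor: u + 7


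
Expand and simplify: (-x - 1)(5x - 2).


Distribute each term of the first polynomial:
  (-x)(5x - 2) = -5x^2 + 2x
  (-1)(5x - 2) = -5x + 2
Sum: -5x^2 - 3x + 2


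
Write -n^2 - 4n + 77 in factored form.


Roots satisfy r1 + r2 = -b/a = -4 and r1*r2 = c/a = -77.
So r1 = -11, r2 = 7.
-n^2 - 4n + 77 = -(n - r1)(n - r2) = -(n + 11)(n - 7)


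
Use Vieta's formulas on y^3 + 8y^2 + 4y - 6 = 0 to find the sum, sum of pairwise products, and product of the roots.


Monic cubic y^3+by^2+cy+d=0: sum=-b, pairwise sum=c, product=-d.
b=8, c=4, d=-6
r1+r2+r3 = -8
r1r2+r1r3+r2r3 = 4
r1r2r3 = 6


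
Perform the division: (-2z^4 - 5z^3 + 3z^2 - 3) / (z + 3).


(-2z^4 - 5z^3 + 3z^2 - 3) / (z + 3)
Step 1: -2z^3 * (z + 3) = -2z^4 - 6z^3; subtract.
Step 2: z^2 * (z + 3) = z^3 + 3z^2; subtract.
Step 3: 0 * (z + 3) = 0; subtract.
Step 4: 0 * (z + 3) = 0; subtract.
Quotient: -2z^3 + z^2, Remainder: -3


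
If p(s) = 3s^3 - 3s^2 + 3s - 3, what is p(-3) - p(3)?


p(-3) = -120
p(3) = 60
p(-3) - p(3) = -120 - 60 = -180


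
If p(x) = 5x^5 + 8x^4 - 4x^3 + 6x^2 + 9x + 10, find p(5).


Using direct substitution:
  5 * (5)^5 = 15625
  8 * (5)^4 = 5000
  -4 * (5)^3 = -500
  6 * (5)^2 = 150
  9 * (5)^1 = 45
  constant: 10
Sum = 15625 + 5000 - 500 + 150 + 45 + 10 = 20330


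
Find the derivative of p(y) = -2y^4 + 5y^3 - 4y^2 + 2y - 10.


Apply the power rule term by term:
  d/dy(-2y^4) = -8y^3
  d/dy(5y^3) = 15y^2
  d/dy(-4y^2) = -8y
  d/dy(2y) = 2
  d/dy(-10) = 0
p'(y) = -8y^3 + 15y^2 - 8y + 2


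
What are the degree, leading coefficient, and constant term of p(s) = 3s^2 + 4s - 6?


Highest power of s is 2, with coefficient 3. Constant term is -6.
Degree = 2, leading coefficient = 3, constant term = -6


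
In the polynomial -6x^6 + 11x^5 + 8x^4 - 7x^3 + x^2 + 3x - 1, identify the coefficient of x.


Read off the coefficient of x: 3


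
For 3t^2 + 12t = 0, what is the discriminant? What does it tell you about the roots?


D = b^2 - 4ac = (12)^2 - 4(3)(0) = 144 = 144
Since D > 0: two distinct rational roots


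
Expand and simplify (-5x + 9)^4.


Expand (-5x + 9)^4 by repeated multiplication:
  (-5x + 9)^2 = 25x^2 - 90x + 81
  (-5x + 9)^3 = -125x^3 + 675x^2 - 1215x + 729
= 625x^4 - 4500x^3 + 12150x^2 - 14580x + 6561


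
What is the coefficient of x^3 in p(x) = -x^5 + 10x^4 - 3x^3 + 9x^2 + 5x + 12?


Read off the coefficient of x^3: -3


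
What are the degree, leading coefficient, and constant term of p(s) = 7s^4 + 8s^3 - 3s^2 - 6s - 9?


Highest power of s is 4, with coefficient 7. Constant term is -9.
Degree = 4, leading coefficient = 7, constant term = -9


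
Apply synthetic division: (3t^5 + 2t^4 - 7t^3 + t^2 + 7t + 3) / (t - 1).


Synthetic division with c = 1. Coefficients: 3, 2, -7, 1, 7, 3
Bring down 3.
  3 * 1 = 3; 3 + 2 = 5
  5 * 1 = 5; 5 - 7 = -2
  -2 * 1 = -2; -2 + 1 = -1
  -1 * 1 = -1; -1 + 7 = 6
  6 * 1 = 6; 6 + 3 = 9
Quotient: 3t^4 + 5t^3 - 2t^2 - t + 6, Remainder: 9


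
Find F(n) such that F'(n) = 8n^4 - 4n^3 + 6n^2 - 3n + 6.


Reverse power rule on each term:
  ∫ 8n^4 dn = (8/5)n^5
  ∫ -4n^3 dn = -n^4
  ∫ 6n^2 dn = 2n^3
  ∫ -3n dn = -(3/2)n^2
  ∫ 6 dn = 6n
F(n) = (8/5)n^5 - n^4 + 2n^3 - (3/2)n^2 + 6n + C


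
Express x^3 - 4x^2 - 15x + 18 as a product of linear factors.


Try integer roots (divisors of 18). x=1: p(1)=0.
Divide out (x - 1): quotient is x^2 - 3x - 18.
Factor the quadratic: (x - 6)(x + 3)
Result: (x - 1)(x - 6)(x + 3)


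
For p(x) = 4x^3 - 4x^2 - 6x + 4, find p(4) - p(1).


p(4) = 172
p(1) = -2
p(4) - p(1) = 172 + 2 = 174


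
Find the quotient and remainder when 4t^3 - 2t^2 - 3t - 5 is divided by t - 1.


(4t^3 - 2t^2 - 3t - 5) / (t - 1)
Step 1: 4t^2 * (t - 1) = 4t^3 - 4t^2; subtract.
Step 2: 2t * (t - 1) = 2t^2 - 2t; subtract.
Step 3: -1 * (t - 1) = -t + 1; subtract.
Quotient: 4t^2 + 2t - 1, Remainder: -6


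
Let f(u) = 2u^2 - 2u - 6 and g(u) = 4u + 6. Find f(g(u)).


Substitute g(u) into f:
f(g(u)) = 2*(4u + 6)^2 + (-2)*(4u + 6) + (-6)
(4u + 6)^2 = 16u^2 + 48u + 36
Expand and combine: 32u^2 + 88u + 54


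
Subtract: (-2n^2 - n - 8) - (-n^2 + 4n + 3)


Distribute the minus sign:
  (-2n^2 - n - 8)
- (-n^2 + 4n + 3)
Negate second polynomial: n^2 - 4n - 3
Add: -n^2 - 5n - 11


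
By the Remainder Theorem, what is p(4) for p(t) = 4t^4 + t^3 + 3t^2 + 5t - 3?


By the Remainder Theorem, the remainder equals p(4):
  4*(4)^4 = 1024
  1*(4)^3 = 64
  3*(4)^2 = 48
  5*(4)^1 = 20
  constant: -3
Sum: 1024 + 64 + 48 + 20 - 3 = 1153


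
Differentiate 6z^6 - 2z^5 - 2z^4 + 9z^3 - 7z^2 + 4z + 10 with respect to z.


Apply the power rule term by term:
  d/dz(6z^6) = 36z^5
  d/dz(-2z^5) = -10z^4
  d/dz(-2z^4) = -8z^3
  d/dz(9z^3) = 27z^2
  d/dz(-7z^2) = -14z
  d/dz(4z) = 4
  d/dz(10) = 0
p'(z) = 36z^5 - 10z^4 - 8z^3 + 27z^2 - 14z + 4


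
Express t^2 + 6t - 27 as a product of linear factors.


Roots satisfy r1 + r2 = -b/a = -6 and r1*r2 = c/a = -27.
So r1 = 3, r2 = -9.
t^2 + 6t - 27 = (t - r1)(t - r2) = (t - 3)(t + 9)


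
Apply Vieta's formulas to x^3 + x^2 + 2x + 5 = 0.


Monic cubic x^3+bx^2+cx+d=0: sum=-b, pairwise sum=c, product=-d.
b=1, c=2, d=5
r1+r2+r3 = -1
r1r2+r1r3+r2r3 = 2
r1r2r3 = -5


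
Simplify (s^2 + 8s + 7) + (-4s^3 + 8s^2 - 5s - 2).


Align terms by degree and add:
  s^2 + 8s + 7
  -4s^3 + 8s^2 - 5s - 2
= -4s^3 + 9s^2 + 3s + 5


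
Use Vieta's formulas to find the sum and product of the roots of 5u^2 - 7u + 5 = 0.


For au^2+bu+c=0: sum = -b/a, product = c/a.
a=5, b=-7, c=5
Sum = -(-7)/5 = 7/5
Product = (5)/5 = 1


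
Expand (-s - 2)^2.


Expand (-s - 2)^2 by repeated multiplication:
= s^2 + 4s + 4


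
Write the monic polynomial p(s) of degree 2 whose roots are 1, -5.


p(s) = (s - 1)(s + 5)
Expand: s^2 + 4s - 5


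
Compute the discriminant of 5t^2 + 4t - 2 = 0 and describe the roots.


D = b^2 - 4ac = (4)^2 - 4(5)(-2) = 16 + 40 = 56
Since D > 0: two distinct irrational roots


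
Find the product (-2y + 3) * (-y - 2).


Distribute each term of the first polynomial:
  (-2y)(-y - 2) = 2y^2 + 4y
  (3)(-y - 2) = -3y - 6
Sum: 2y^2 + y - 6


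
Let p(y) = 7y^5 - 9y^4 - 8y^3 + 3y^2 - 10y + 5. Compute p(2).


Using direct substitution:
  7 * (2)^5 = 224
  -9 * (2)^4 = -144
  -8 * (2)^3 = -64
  3 * (2)^2 = 12
  -10 * (2)^1 = -20
  constant: 5
Sum = 224 - 144 - 64 + 12 - 20 + 5 = 13


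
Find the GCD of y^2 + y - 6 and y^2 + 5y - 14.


Factor each:
  y^2 + y - 6 = (y - 2)(y + 3)
  y^2 + 5y - 14 = (y - 2)(y + 7)
Common monic factor: y - 2


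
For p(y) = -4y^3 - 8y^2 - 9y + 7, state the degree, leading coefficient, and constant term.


Highest power of y is 3, with coefficient -4. Constant term is 7.
Degree = 3, leading coefficient = -4, constant term = 7


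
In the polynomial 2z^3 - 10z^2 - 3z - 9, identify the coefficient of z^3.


Read off the coefficient of z^3: 2


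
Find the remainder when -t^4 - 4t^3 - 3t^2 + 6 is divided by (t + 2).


By the Remainder Theorem, the remainder equals p(-2):
  -1*(-2)^4 = -16
  -4*(-2)^3 = 32
  -3*(-2)^2 = -12
  0*(-2)^1 = 0
  constant: 6
Sum: -16 + 32 - 12 + 0 + 6 = 10


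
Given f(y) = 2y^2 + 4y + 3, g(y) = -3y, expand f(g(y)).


Substitute g(y) into f:
f(g(y)) = 2*(-3y)^2 + 4*(-3y) + 3
(-3y)^2 = 9y^2
Expand and combine: 18y^2 - 12y + 3


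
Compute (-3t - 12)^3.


Expand (-3t - 12)^3 by repeated multiplication:
  (-3t - 12)^2 = 9t^2 + 72t + 144
= -27t^3 - 324t^2 - 1296t - 1728


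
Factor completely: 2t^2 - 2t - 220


Roots satisfy r1 + r2 = -b/a = 1 and r1*r2 = c/a = -110.
So r1 = -10, r2 = 11.
2t^2 - 2t - 220 = 2(t - r1)(t - r2) = 2(t + 10)(t - 11)


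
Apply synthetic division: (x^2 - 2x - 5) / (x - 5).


Synthetic division with c = 5. Coefficients: 1, -2, -5
Bring down 1.
  1 * 5 = 5; 5 - 2 = 3
  3 * 5 = 15; 15 - 5 = 10
Quotient: x + 3, Remainder: 10


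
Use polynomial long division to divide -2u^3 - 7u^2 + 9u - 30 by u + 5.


(-2u^3 - 7u^2 + 9u - 30) / (u + 5)
Step 1: -2u^2 * (u + 5) = -2u^3 - 10u^2; subtract.
Step 2: 3u * (u + 5) = 3u^2 + 15u; subtract.
Step 3: -6 * (u + 5) = -6u - 30; subtract.
Quotient: -2u^2 + 3u - 6, Remainder: 0


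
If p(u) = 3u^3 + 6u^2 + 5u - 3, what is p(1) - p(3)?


p(1) = 11
p(3) = 147
p(1) - p(3) = 11 - 147 = -136


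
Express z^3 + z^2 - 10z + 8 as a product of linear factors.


Try integer roots (divisors of 8). z=1: p(1)=0.
Divide out (z - 1): quotient is z^2 + 2z - 8.
Factor the quadratic: (z - 2)(z + 4)
Result: (z - 1)(z - 2)(z + 4)


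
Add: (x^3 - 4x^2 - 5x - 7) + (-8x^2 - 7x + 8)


Align terms by degree and add:
  x^3 - 4x^2 - 5x - 7
  -8x^2 - 7x + 8
= x^3 - 12x^2 - 12x + 1


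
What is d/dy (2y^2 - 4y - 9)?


Apply the power rule term by term:
  d/dy(2y^2) = 4y
  d/dy(-4y) = -4
  d/dy(-9) = 0
p'(y) = 4y - 4


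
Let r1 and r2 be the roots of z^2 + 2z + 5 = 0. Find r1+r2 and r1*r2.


For az^2+bz+c=0: sum = -b/a, product = c/a.
a=1, b=2, c=5
Sum = -(2)/1 = -2
Product = (5)/1 = 5


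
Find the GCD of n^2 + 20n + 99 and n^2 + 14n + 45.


Factor each:
  n^2 + 20n + 99 = (n + 9)(n + 11)
  n^2 + 14n + 45 = (n + 9)(n + 5)
Common monic factor: n + 9


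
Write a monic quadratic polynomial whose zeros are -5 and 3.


p(n) = (n + 5)(n - 3)
Expand: n^2 + 2n - 15


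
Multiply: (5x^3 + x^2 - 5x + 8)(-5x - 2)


Distribute each term of the first polynomial:
  (5x^3)(-5x - 2) = -25x^4 - 10x^3
  (x^2)(-5x - 2) = -5x^3 - 2x^2
  (-5x)(-5x - 2) = 25x^2 + 10x
  (8)(-5x - 2) = -40x - 16
Sum: -25x^4 - 15x^3 + 23x^2 - 30x - 16


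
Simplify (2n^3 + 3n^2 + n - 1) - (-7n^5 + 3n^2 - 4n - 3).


Distribute the minus sign:
  (2n^3 + 3n^2 + n - 1)
- (-7n^5 + 3n^2 - 4n - 3)
Negate second polynomial: 7n^5 - 3n^2 + 4n + 3
Add: 7n^5 + 2n^3 + 5n + 2


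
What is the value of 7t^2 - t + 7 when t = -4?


Using direct substitution:
  7 * (-4)^2 = 112
  -1 * (-4)^1 = 4
  constant: 7
Sum = 112 + 4 + 7 = 123


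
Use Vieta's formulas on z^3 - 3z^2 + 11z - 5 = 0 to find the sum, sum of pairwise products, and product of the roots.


Monic cubic z^3+bz^2+cz+d=0: sum=-b, pairwise sum=c, product=-d.
b=-3, c=11, d=-5
r1+r2+r3 = 3
r1r2+r1r3+r2r3 = 11
r1r2r3 = 5


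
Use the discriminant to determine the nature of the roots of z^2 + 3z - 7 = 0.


D = b^2 - 4ac = (3)^2 - 4(1)(-7) = 9 + 28 = 37
Since D > 0: two distinct irrational roots


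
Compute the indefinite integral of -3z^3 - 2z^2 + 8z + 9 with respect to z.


Reverse power rule on each term:
  ∫ -3z^3 dz = -(3/4)z^4
  ∫ -2z^2 dz = -(2/3)z^3
  ∫ 8z dz = 4z^2
  ∫ 9 dz = 9z
F(z) = -(3/4)z^4 - (2/3)z^3 + 4z^2 + 9z + C


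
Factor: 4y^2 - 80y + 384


Roots satisfy r1 + r2 = -b/a = 20 and r1*r2 = c/a = 96.
So r1 = 12, r2 = 8.
4y^2 - 80y + 384 = 4(y - r1)(y - r2) = 4(y - 12)(y - 8)


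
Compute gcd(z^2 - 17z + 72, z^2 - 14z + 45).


Factor each:
  z^2 - 17z + 72 = (z - 9)(z - 8)
  z^2 - 14z + 45 = (z - 9)(z - 5)
Common monic factor: z - 9


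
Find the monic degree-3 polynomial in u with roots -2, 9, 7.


p(u) = (u + 2)(u - 9)(u - 7)
Expand: u^3 - 14u^2 + 31u + 126


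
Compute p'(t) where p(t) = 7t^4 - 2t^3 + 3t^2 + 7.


Apply the power rule term by term:
  d/dt(7t^4) = 28t^3
  d/dt(-2t^3) = -6t^2
  d/dt(3t^2) = 6t
  d/dt(7) = 0
p'(t) = 28t^3 - 6t^2 + 6t


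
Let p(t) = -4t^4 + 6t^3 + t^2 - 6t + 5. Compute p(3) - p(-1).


p(3) = -166
p(-1) = 2
p(3) - p(-1) = -166 - 2 = -168


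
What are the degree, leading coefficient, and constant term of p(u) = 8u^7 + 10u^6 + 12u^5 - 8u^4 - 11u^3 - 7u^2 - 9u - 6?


Highest power of u is 7, with coefficient 8. Constant term is -6.
Degree = 7, leading coefficient = 8, constant term = -6


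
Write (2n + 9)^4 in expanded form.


Expand (2n + 9)^4 by repeated multiplication:
  (2n + 9)^2 = 4n^2 + 36n + 81
  (2n + 9)^3 = 8n^3 + 108n^2 + 486n + 729
= 16n^4 + 288n^3 + 1944n^2 + 5832n + 6561


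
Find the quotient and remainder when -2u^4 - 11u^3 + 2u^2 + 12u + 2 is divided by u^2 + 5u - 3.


(-2u^4 - 11u^3 + 2u^2 + 12u + 2) / (u^2 + 5u - 3)
Step 1: -2u^2 * (u^2 + 5u - 3) = -2u^4 - 10u^3 + 6u^2; subtract.
Step 2: -u * (u^2 + 5u - 3) = -u^3 - 5u^2 + 3u; subtract.
Step 3: 1 * (u^2 + 5u - 3) = u^2 + 5u - 3; subtract.
Quotient: -2u^2 - u + 1, Remainder: 4u + 5


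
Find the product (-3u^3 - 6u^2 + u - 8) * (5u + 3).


Distribute each term of the first polynomial:
  (-3u^3)(5u + 3) = -15u^4 - 9u^3
  (-6u^2)(5u + 3) = -30u^3 - 18u^2
  (u)(5u + 3) = 5u^2 + 3u
  (-8)(5u + 3) = -40u - 24
Sum: -15u^4 - 39u^3 - 13u^2 - 37u - 24


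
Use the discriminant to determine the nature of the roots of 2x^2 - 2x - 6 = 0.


D = b^2 - 4ac = (-2)^2 - 4(2)(-6) = 4 + 48 = 52
Since D > 0: two distinct irrational roots


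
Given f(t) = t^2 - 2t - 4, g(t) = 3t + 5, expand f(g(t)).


Substitute g(t) into f:
f(g(t)) = 1*(3t + 5)^2 + (-2)*(3t + 5) + (-4)
(3t + 5)^2 = 9t^2 + 30t + 25
Expand and combine: 9t^2 + 24t + 11


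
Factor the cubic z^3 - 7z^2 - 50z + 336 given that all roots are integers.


Try integer roots (divisors of 336). z=-7: p(-7)=0.
Divide out (z + 7): quotient is z^2 - 14z + 48.
Factor the quadratic: (z - 8)(z - 6)
Result: (z + 7)(z - 8)(z - 6)


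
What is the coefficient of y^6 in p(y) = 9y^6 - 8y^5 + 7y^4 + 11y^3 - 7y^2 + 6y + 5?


Read off the coefficient of y^6: 9


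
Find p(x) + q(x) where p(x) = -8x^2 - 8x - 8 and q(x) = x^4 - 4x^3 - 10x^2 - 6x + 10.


Align terms by degree and add:
  -8x^2 - 8x - 8
+ x^4 - 4x^3 - 10x^2 - 6x + 10
= x^4 - 4x^3 - 18x^2 - 14x + 2


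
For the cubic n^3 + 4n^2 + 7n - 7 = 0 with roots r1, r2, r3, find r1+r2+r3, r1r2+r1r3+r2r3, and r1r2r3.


Monic cubic n^3+bn^2+cn+d=0: sum=-b, pairwise sum=c, product=-d.
b=4, c=7, d=-7
r1+r2+r3 = -4
r1r2+r1r3+r2r3 = 7
r1r2r3 = 7


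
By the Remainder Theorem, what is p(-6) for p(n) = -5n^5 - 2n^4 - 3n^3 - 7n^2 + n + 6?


By the Remainder Theorem, the remainder equals p(-6):
  -5*(-6)^5 = 38880
  -2*(-6)^4 = -2592
  -3*(-6)^3 = 648
  -7*(-6)^2 = -252
  1*(-6)^1 = -6
  constant: 6
Sum: 38880 - 2592 + 648 - 252 - 6 + 6 = 36684


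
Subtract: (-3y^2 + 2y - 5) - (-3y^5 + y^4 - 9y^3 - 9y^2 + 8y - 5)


Distribute the minus sign:
  (-3y^2 + 2y - 5)
- (-3y^5 + y^4 - 9y^3 - 9y^2 + 8y - 5)
Negate second polynomial: 3y^5 - y^4 + 9y^3 + 9y^2 - 8y + 5
Add: 3y^5 - y^4 + 9y^3 + 6y^2 - 6y


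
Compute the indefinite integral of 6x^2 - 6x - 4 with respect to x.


Reverse power rule on each term:
  ∫ 6x^2 dx = 2x^3
  ∫ -6x dx = -3x^2
  ∫ -4 dx = -4x
F(x) = 2x^3 - 3x^2 - 4x + C


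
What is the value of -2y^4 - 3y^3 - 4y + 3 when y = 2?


Using direct substitution:
  -2 * (2)^4 = -32
  -3 * (2)^3 = -24
  0 * (2)^2 = 0
  -4 * (2)^1 = -8
  constant: 3
Sum = -32 - 24 + 0 - 8 + 3 = -61


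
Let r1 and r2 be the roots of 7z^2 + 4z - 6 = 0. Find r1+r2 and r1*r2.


For az^2+bz+c=0: sum = -b/a, product = c/a.
a=7, b=4, c=-6
Sum = -(4)/7 = -4/7
Product = (-6)/7 = -6/7


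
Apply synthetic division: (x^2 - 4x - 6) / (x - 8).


Synthetic division with c = 8. Coefficients: 1, -4, -6
Bring down 1.
  1 * 8 = 8; 8 - 4 = 4
  4 * 8 = 32; 32 - 6 = 26
Quotient: x + 4, Remainder: 26


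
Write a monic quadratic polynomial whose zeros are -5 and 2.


p(y) = (y + 5)(y - 2)
Expand: y^2 + 3y - 10


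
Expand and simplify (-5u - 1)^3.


Expand (-5u - 1)^3 by repeated multiplication:
  (-5u - 1)^2 = 25u^2 + 10u + 1
= -125u^3 - 75u^2 - 15u - 1


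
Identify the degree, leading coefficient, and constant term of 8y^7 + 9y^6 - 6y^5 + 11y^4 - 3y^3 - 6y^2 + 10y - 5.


Highest power of y is 7, with coefficient 8. Constant term is -5.
Degree = 7, leading coefficient = 8, constant term = -5


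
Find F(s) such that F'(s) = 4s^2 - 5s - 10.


Reverse power rule on each term:
  ∫ 4s^2 ds = (4/3)s^3
  ∫ -5s ds = -(5/2)s^2
  ∫ -10 ds = -10s
F(s) = (4/3)s^3 - (5/2)s^2 - 10s + C


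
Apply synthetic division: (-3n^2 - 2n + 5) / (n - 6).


Synthetic division with c = 6. Coefficients: -3, -2, 5
Bring down -3.
  -3 * 6 = -18; -18 - 2 = -20
  -20 * 6 = -120; -120 + 5 = -115
Quotient: -3n - 20, Remainder: -115


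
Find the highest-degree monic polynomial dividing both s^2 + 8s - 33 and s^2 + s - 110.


Factor each:
  s^2 + 8s - 33 = (s + 11)(s - 3)
  s^2 + s - 110 = (s + 11)(s - 10)
Common monic factor: s + 11


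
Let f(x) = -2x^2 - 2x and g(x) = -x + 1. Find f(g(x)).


Substitute g(x) into f:
f(g(x)) = -2*(-x + 1)^2 + (-2)*(-x + 1)
(-x + 1)^2 = x^2 - 2x + 1
Expand and combine: -2x^2 + 6x - 4


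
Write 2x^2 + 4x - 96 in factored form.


Roots satisfy r1 + r2 = -b/a = -2 and r1*r2 = c/a = -48.
So r1 = 6, r2 = -8.
2x^2 + 4x - 96 = 2(x - r1)(x - r2) = 2(x - 6)(x + 8)


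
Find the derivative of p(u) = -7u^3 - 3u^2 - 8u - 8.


Apply the power rule term by term:
  d/du(-7u^3) = -21u^2
  d/du(-3u^2) = -6u
  d/du(-8u) = -8
  d/du(-8) = 0
p'(u) = -21u^2 - 6u - 8


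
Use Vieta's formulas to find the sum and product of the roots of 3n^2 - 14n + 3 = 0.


For an^2+bn+c=0: sum = -b/a, product = c/a.
a=3, b=-14, c=3
Sum = -(-14)/3 = 14/3
Product = (3)/3 = 1


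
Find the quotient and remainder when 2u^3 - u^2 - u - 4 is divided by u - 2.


(2u^3 - u^2 - u - 4) / (u - 2)
Step 1: 2u^2 * (u - 2) = 2u^3 - 4u^2; subtract.
Step 2: 3u * (u - 2) = 3u^2 - 6u; subtract.
Step 3: 5 * (u - 2) = 5u - 10; subtract.
Quotient: 2u^2 + 3u + 5, Remainder: 6


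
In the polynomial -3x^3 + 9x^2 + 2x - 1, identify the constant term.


Read off the constant term: -1


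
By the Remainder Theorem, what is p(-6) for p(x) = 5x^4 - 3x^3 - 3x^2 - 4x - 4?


By the Remainder Theorem, the remainder equals p(-6):
  5*(-6)^4 = 6480
  -3*(-6)^3 = 648
  -3*(-6)^2 = -108
  -4*(-6)^1 = 24
  constant: -4
Sum: 6480 + 648 - 108 + 24 - 4 = 7040


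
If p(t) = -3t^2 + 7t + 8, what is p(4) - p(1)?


p(4) = -12
p(1) = 12
p(4) - p(1) = -12 - 12 = -24


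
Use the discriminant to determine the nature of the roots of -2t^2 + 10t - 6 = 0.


D = b^2 - 4ac = (10)^2 - 4(-2)(-6) = 100 - 48 = 52
Since D > 0: two distinct irrational roots


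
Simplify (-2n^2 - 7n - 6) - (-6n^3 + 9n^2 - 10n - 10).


Distribute the minus sign:
  (-2n^2 - 7n - 6)
- (-6n^3 + 9n^2 - 10n - 10)
Negate second polynomial: 6n^3 - 9n^2 + 10n + 10
Add: 6n^3 - 11n^2 + 3n + 4


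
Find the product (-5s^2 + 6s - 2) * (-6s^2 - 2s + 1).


Distribute each term of the first polynomial:
  (-5s^2)(-6s^2 - 2s + 1) = 30s^4 + 10s^3 - 5s^2
  (6s)(-6s^2 - 2s + 1) = -36s^3 - 12s^2 + 6s
  (-2)(-6s^2 - 2s + 1) = 12s^2 + 4s - 2
Sum: 30s^4 - 26s^3 - 5s^2 + 10s - 2


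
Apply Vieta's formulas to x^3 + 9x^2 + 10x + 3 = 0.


Monic cubic x^3+bx^2+cx+d=0: sum=-b, pairwise sum=c, product=-d.
b=9, c=10, d=3
r1+r2+r3 = -9
r1r2+r1r3+r2r3 = 10
r1r2r3 = -3


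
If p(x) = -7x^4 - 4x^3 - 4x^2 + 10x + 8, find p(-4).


Using direct substitution:
  -7 * (-4)^4 = -1792
  -4 * (-4)^3 = 256
  -4 * (-4)^2 = -64
  10 * (-4)^1 = -40
  constant: 8
Sum = -1792 + 256 - 64 - 40 + 8 = -1632


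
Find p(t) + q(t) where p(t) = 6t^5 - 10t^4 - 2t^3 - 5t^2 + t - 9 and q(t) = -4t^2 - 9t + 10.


Align terms by degree and add:
  6t^5 - 10t^4 - 2t^3 - 5t^2 + t - 9
  -4t^2 - 9t + 10
= 6t^5 - 10t^4 - 2t^3 - 9t^2 - 8t + 1


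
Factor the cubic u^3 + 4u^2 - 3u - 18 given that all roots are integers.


Try integer roots (divisors of -18). u=2: p(2)=0.
Divide out (u - 2): quotient is u^2 + 6u + 9.
Factor the quadratic: (u + 3)(u + 3)
Result: (u - 2)(u + 3)(u + 3)


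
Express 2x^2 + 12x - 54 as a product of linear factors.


Roots satisfy r1 + r2 = -b/a = -6 and r1*r2 = c/a = -27.
So r1 = 3, r2 = -9.
2x^2 + 12x - 54 = 2(x - r1)(x - r2) = 2(x - 3)(x + 9)


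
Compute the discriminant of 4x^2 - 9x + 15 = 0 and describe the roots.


D = b^2 - 4ac = (-9)^2 - 4(4)(15) = 81 - 240 = -159
Since D < 0: two complex conjugate roots (no real roots)


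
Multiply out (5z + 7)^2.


Expand (5z + 7)^2 by repeated multiplication:
= 25z^2 + 70z + 49


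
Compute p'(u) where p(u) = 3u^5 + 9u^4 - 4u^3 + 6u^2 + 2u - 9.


Apply the power rule term by term:
  d/du(3u^5) = 15u^4
  d/du(9u^4) = 36u^3
  d/du(-4u^3) = -12u^2
  d/du(6u^2) = 12u
  d/du(2u) = 2
  d/du(-9) = 0
p'(u) = 15u^4 + 36u^3 - 12u^2 + 12u + 2


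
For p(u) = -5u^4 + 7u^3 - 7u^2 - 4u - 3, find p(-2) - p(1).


p(-2) = -159
p(1) = -12
p(-2) - p(1) = -159 + 12 = -147


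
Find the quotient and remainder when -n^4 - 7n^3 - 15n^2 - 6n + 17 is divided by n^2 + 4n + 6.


(-n^4 - 7n^3 - 15n^2 - 6n + 17) / (n^2 + 4n + 6)
Step 1: -n^2 * (n^2 + 4n + 6) = -n^4 - 4n^3 - 6n^2; subtract.
Step 2: -3n * (n^2 + 4n + 6) = -3n^3 - 12n^2 - 18n; subtract.
Step 3: 3 * (n^2 + 4n + 6) = 3n^2 + 12n + 18; subtract.
Quotient: -n^2 - 3n + 3, Remainder: -1


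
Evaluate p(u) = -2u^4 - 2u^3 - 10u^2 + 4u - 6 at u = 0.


Using direct substitution:
  -2 * (0)^4 = 0
  -2 * (0)^3 = 0
  -10 * (0)^2 = 0
  4 * (0)^1 = 0
  constant: -6
Sum = 0 + 0 + 0 + 0 - 6 = -6


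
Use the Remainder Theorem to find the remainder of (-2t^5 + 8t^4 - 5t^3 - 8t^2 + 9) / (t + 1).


By the Remainder Theorem, the remainder equals p(-1):
  -2*(-1)^5 = 2
  8*(-1)^4 = 8
  -5*(-1)^3 = 5
  -8*(-1)^2 = -8
  0*(-1)^1 = 0
  constant: 9
Sum: 2 + 8 + 5 - 8 + 0 + 9 = 16


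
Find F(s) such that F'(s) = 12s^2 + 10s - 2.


Reverse power rule on each term:
  ∫ 12s^2 ds = 4s^3
  ∫ 10s ds = 5s^2
  ∫ -2 ds = -2s
F(s) = 4s^3 + 5s^2 - 2s + C


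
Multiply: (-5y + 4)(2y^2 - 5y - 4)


Distribute each term of the first polynomial:
  (-5y)(2y^2 - 5y - 4) = -10y^3 + 25y^2 + 20y
  (4)(2y^2 - 5y - 4) = 8y^2 - 20y - 16
Sum: -10y^3 + 33y^2 - 16


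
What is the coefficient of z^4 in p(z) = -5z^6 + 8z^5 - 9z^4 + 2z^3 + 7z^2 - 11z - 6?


Read off the coefficient of z^4: -9


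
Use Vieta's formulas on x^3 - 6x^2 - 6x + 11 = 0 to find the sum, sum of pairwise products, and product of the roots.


Monic cubic x^3+bx^2+cx+d=0: sum=-b, pairwise sum=c, product=-d.
b=-6, c=-6, d=11
r1+r2+r3 = 6
r1r2+r1r3+r2r3 = -6
r1r2r3 = -11


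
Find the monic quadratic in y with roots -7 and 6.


p(y) = (y + 7)(y - 6)
Expand: y^2 + y - 42


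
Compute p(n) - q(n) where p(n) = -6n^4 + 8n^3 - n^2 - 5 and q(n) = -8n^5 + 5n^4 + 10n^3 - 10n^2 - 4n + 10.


Distribute the minus sign:
  (-6n^4 + 8n^3 - n^2 - 5)
- (-8n^5 + 5n^4 + 10n^3 - 10n^2 - 4n + 10)
Negate second polynomial: 8n^5 - 5n^4 - 10n^3 + 10n^2 + 4n - 10
Add: 8n^5 - 11n^4 - 2n^3 + 9n^2 + 4n - 15


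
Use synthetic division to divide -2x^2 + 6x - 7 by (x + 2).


Synthetic division with c = -2. Coefficients: -2, 6, -7
Bring down -2.
  -2 * -2 = 4; 4 + 6 = 10
  10 * -2 = -20; -20 - 7 = -27
Quotient: -2x + 10, Remainder: -27


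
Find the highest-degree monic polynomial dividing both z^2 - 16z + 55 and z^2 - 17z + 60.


Factor each:
  z^2 - 16z + 55 = (z - 5)(z - 11)
  z^2 - 17z + 60 = (z - 5)(z - 12)
Common monic factor: z - 5


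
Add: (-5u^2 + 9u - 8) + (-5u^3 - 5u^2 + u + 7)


Align terms by degree and add:
  -5u^2 + 9u - 8
  -5u^3 - 5u^2 + u + 7
= -5u^3 - 10u^2 + 10u - 1


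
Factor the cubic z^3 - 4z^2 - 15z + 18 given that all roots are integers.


Try integer roots (divisors of 18). z=1: p(1)=0.
Divide out (z - 1): quotient is z^2 - 3z - 18.
Factor the quadratic: (z - 6)(z + 3)
Result: (z - 1)(z - 6)(z + 3)


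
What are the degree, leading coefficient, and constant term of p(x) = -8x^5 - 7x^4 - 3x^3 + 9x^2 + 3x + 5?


Highest power of x is 5, with coefficient -8. Constant term is 5.
Degree = 5, leading coefficient = -8, constant term = 5


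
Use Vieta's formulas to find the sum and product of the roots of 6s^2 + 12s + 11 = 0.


For as^2+bs+c=0: sum = -b/a, product = c/a.
a=6, b=12, c=11
Sum = -(12)/6 = -2
Product = (11)/6 = 11/6


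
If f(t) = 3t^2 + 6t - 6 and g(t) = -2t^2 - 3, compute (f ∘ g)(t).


Substitute g(t) into f:
f(g(t)) = 3*(-2t^2 - 3)^2 + 6*(-2t^2 - 3) + (-6)
(-2t^2 - 3)^2 = 4t^4 + 12t^2 + 9
Expand and combine: 12t^4 + 24t^2 + 3


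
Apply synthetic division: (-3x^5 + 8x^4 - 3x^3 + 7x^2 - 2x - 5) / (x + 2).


Synthetic division with c = -2. Coefficients: -3, 8, -3, 7, -2, -5
Bring down -3.
  -3 * -2 = 6; 6 + 8 = 14
  14 * -2 = -28; -28 - 3 = -31
  -31 * -2 = 62; 62 + 7 = 69
  69 * -2 = -138; -138 - 2 = -140
  -140 * -2 = 280; 280 - 5 = 275
Quotient: -3x^4 + 14x^3 - 31x^2 + 69x - 140, Remainder: 275


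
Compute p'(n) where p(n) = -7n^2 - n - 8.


Apply the power rule term by term:
  d/dn(-7n^2) = -14n
  d/dn(-n) = -1
  d/dn(-8) = 0
p'(n) = -14n - 1


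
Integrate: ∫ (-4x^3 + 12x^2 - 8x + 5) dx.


Reverse power rule on each term:
  ∫ -4x^3 dx = -x^4
  ∫ 12x^2 dx = 4x^3
  ∫ -8x dx = -4x^2
  ∫ 5 dx = 5x
F(x) = -x^4 + 4x^3 - 4x^2 + 5x + C


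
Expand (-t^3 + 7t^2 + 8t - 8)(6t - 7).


Distribute each term of the first polynomial:
  (-t^3)(6t - 7) = -6t^4 + 7t^3
  (7t^2)(6t - 7) = 42t^3 - 49t^2
  (8t)(6t - 7) = 48t^2 - 56t
  (-8)(6t - 7) = -48t + 56
Sum: -6t^4 + 49t^3 - t^2 - 104t + 56


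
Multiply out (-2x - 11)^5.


Expand (-2x - 11)^5 by repeated multiplication:
  (-2x - 11)^2 = 4x^2 + 44x + 121
  (-2x - 11)^3 = -8x^3 - 132x^2 - 726x - 1331
  (-2x - 11)^4 = 16x^4 + 352x^3 + 2904x^2 + 10648x + 14641
= -32x^5 - 880x^4 - 9680x^3 - 53240x^2 - 146410x - 161051


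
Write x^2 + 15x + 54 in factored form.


Roots satisfy r1 + r2 = -b/a = -15 and r1*r2 = c/a = 54.
So r1 = -6, r2 = -9.
x^2 + 15x + 54 = (x - r1)(x - r2) = (x + 6)(x + 9)


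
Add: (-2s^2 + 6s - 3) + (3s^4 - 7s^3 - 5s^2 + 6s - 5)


Align terms by degree and add:
  -2s^2 + 6s - 3
+ 3s^4 - 7s^3 - 5s^2 + 6s - 5
= 3s^4 - 7s^3 - 7s^2 + 12s - 8


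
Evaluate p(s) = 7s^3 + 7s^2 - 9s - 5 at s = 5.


Using direct substitution:
  7 * (5)^3 = 875
  7 * (5)^2 = 175
  -9 * (5)^1 = -45
  constant: -5
Sum = 875 + 175 - 45 - 5 = 1000


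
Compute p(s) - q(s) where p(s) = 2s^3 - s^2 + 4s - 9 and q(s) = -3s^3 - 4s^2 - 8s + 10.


Distribute the minus sign:
  (2s^3 - s^2 + 4s - 9)
- (-3s^3 - 4s^2 - 8s + 10)
Negate second polynomial: 3s^3 + 4s^2 + 8s - 10
Add: 5s^3 + 3s^2 + 12s - 19


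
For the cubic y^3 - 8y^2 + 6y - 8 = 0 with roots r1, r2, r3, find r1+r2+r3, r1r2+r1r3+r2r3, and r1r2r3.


Monic cubic y^3+by^2+cy+d=0: sum=-b, pairwise sum=c, product=-d.
b=-8, c=6, d=-8
r1+r2+r3 = 8
r1r2+r1r3+r2r3 = 6
r1r2r3 = 8


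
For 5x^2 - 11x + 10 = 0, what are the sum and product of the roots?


For ax^2+bx+c=0: sum = -b/a, product = c/a.
a=5, b=-11, c=10
Sum = -(-11)/5 = 11/5
Product = (10)/5 = 2


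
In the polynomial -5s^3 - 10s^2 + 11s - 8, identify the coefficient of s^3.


Read off the coefficient of s^3: -5


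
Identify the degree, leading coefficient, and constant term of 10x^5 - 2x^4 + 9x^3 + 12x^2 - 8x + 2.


Highest power of x is 5, with coefficient 10. Constant term is 2.
Degree = 5, leading coefficient = 10, constant term = 2


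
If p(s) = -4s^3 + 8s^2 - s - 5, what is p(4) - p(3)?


p(4) = -137
p(3) = -44
p(4) - p(3) = -137 + 44 = -93


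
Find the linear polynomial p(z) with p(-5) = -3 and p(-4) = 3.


p(z) = mz + b. Using p(-5)=-3, p(-4)=3:
m = (-3 - 3)/(-5 + 4) = -6/-1 = 6
b = -3 - m*(-5) = -3 + 30 = 27
p(z) = 6z + 27


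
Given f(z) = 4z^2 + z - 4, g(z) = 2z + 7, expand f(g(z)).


Substitute g(z) into f:
f(g(z)) = 4*(2z + 7)^2 + 1*(2z + 7) + (-4)
(2z + 7)^2 = 4z^2 + 28z + 49
Expand and combine: 16z^2 + 114z + 199


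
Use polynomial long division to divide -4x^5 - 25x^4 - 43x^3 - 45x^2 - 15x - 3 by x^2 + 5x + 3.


(-4x^5 - 25x^4 - 43x^3 - 45x^2 - 15x - 3) / (x^2 + 5x + 3)
Step 1: -4x^3 * (x^2 + 5x + 3) = -4x^5 - 20x^4 - 12x^3; subtract.
Step 2: -5x^2 * (x^2 + 5x + 3) = -5x^4 - 25x^3 - 15x^2; subtract.
Step 3: -6x * (x^2 + 5x + 3) = -6x^3 - 30x^2 - 18x; subtract.
Step 4: 0 * (x^2 + 5x + 3) = 0; subtract.
Quotient: -4x^3 - 5x^2 - 6x, Remainder: 3x - 3


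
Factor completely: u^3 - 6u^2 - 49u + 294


Try integer roots (divisors of 294). u=-7: p(-7)=0.
Divide out (u + 7): quotient is u^2 - 13u + 42.
Factor the quadratic: (u - 7)(u - 6)
Result: (u + 7)(u - 7)(u - 6)


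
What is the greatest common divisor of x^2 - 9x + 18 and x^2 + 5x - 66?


Factor each:
  x^2 - 9x + 18 = (x - 6)(x - 3)
  x^2 + 5x - 66 = (x - 6)(x + 11)
Common monic factor: x - 6


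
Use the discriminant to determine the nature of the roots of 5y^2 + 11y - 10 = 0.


D = b^2 - 4ac = (11)^2 - 4(5)(-10) = 121 + 200 = 321
Since D > 0: two distinct irrational roots


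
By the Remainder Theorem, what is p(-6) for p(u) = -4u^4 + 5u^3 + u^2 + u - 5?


By the Remainder Theorem, the remainder equals p(-6):
  -4*(-6)^4 = -5184
  5*(-6)^3 = -1080
  1*(-6)^2 = 36
  1*(-6)^1 = -6
  constant: -5
Sum: -5184 - 1080 + 36 - 6 - 5 = -6239


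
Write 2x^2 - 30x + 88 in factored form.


Roots satisfy r1 + r2 = -b/a = 15 and r1*r2 = c/a = 44.
So r1 = 4, r2 = 11.
2x^2 - 30x + 88 = 2(x - r1)(x - r2) = 2(x - 4)(x - 11)


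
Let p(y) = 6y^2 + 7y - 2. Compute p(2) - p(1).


p(2) = 36
p(1) = 11
p(2) - p(1) = 36 - 11 = 25


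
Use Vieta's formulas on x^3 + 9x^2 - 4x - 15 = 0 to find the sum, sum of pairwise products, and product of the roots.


Monic cubic x^3+bx^2+cx+d=0: sum=-b, pairwise sum=c, product=-d.
b=9, c=-4, d=-15
r1+r2+r3 = -9
r1r2+r1r3+r2r3 = -4
r1r2r3 = 15


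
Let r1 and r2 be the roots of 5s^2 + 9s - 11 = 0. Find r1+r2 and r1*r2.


For as^2+bs+c=0: sum = -b/a, product = c/a.
a=5, b=9, c=-11
Sum = -(9)/5 = -9/5
Product = (-11)/5 = -11/5
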